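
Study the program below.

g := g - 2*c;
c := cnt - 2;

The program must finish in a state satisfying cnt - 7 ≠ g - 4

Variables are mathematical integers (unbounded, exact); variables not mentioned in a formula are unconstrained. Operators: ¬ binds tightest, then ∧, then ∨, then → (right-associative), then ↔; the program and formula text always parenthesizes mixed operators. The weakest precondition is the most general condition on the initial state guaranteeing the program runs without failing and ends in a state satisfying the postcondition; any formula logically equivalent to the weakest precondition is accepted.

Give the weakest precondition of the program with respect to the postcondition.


Working backward. After the program, the postcondition cnt - 7 ≠ g - 4 must hold; in canonical form it is cnt ≠ g + 3.
Before c := cnt - 2: cnt ≠ g + 3
Before g := g - 2*c: 2*c + cnt ≠ g + 3
Answer: WP = 2*c + cnt ≠ g + 3


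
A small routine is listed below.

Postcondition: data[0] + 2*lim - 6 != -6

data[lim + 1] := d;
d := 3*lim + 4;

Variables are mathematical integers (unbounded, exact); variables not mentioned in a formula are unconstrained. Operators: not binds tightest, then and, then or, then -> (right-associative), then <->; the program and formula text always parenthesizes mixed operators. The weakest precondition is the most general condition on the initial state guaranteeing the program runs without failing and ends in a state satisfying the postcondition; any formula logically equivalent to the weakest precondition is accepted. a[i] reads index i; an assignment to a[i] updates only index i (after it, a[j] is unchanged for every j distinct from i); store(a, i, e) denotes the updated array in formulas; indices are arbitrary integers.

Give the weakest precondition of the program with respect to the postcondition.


Working backward. After the program, the postcondition data[0] + 2*lim - 6 != -6 must hold; in canonical form it is data[0] + 2*lim != 0.
Before d := 3*lim + 4: data[0] + 2*lim != 0
Before data[lim + 1] := d: store(data, lim + 1, d)[0] + 2*lim != 0
Answer: WP = store(data, lim + 1, d)[0] + 2*lim != 0


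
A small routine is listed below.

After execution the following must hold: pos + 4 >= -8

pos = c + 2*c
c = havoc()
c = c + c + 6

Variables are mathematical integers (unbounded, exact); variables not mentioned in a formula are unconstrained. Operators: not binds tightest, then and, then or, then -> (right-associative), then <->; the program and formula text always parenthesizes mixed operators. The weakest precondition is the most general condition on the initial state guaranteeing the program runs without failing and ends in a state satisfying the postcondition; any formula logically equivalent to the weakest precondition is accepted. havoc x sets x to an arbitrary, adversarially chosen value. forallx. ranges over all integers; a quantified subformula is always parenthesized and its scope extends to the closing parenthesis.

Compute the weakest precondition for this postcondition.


Working backward. After the program, the postcondition pos + 4 >= -8 must hold; in canonical form it is pos >= -12.
Before c := c + c + 6: pos >= -12
Before havoc c: pos >= -12
Before pos := c + 2*c: 3*c >= -12
Answer: WP = 3*c >= -12


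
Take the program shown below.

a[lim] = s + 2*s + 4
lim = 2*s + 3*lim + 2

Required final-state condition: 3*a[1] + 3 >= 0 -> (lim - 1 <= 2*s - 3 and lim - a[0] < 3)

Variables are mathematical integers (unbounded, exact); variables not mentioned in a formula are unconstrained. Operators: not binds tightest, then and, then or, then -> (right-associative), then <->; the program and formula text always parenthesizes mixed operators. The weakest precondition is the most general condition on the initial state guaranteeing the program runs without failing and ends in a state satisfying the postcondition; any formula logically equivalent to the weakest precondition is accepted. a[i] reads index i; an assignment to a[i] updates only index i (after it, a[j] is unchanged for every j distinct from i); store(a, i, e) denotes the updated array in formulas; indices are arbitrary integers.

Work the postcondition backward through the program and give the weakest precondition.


Working backward. After the program, the postcondition 3*a[1] + 3 >= 0 -> (lim - 1 <= 2*s - 3 and lim - a[0] < 3) must hold; in canonical form it is 3*a[1] >= -3 -> (lim <= 2*s - 2 and lim < a[0] + 3).
Before lim := 2*s + 3*lim + 2: 3*a[1] >= -3 -> (3*lim <= -4 and 3*lim + 2*s < a[0] + 1)
Before a[lim] := s + 2*s + 4: 3*store(a, lim, 3*s + 4)[1] >= -3 -> (3*lim <= -4 and 3*lim + 2*s < store(a, lim, 3*s + 4)[0] + 1)
Answer: WP = 3*store(a, lim, 3*s + 4)[1] >= -3 -> (3*lim <= -4 and 3*lim + 2*s < store(a, lim, 3*s + 4)[0] + 1)


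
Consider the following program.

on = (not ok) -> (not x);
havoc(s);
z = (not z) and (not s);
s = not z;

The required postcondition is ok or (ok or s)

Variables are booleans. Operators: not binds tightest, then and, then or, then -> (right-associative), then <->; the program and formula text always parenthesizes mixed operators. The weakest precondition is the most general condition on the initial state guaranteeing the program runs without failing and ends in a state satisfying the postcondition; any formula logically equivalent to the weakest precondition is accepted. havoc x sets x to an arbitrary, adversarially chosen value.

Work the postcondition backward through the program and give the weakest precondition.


Working backward. After the program, the postcondition ok or (ok or s) must hold; in canonical form it is ok or s.
Before s := not z: ok or (not z)
Before z := (not z) and (not s): ok or (not ((not z) and (not s)))
Before havoc s: ok or z
Before on := (not ok) -> (not x): ok or z
Answer: WP = ok or z


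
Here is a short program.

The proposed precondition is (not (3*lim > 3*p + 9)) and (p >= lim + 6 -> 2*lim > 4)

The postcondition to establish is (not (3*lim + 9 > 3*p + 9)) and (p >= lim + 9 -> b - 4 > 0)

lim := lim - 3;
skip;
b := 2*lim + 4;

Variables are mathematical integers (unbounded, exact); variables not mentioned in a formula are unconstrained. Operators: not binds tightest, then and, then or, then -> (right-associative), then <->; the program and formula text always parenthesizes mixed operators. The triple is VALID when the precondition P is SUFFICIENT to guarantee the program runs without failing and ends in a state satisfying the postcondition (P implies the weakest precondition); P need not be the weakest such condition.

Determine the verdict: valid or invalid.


Working backward. After the program, the postcondition (not (3*lim + 9 > 3*p + 9)) and (p >= lim + 9 -> b - 4 > 0) must hold; in canonical form it is (not (3*lim > 3*p)) and (p >= lim + 9 -> b > 4).
Before b := 2*lim + 4: (not (3*lim > 3*p)) and (p >= lim + 9 -> 2*lim > 0)
Before skip: (not (3*lim > 3*p)) and (p >= lim + 9 -> 2*lim > 0)
Before lim := lim - 3: (not (3*lim > 3*p + 9)) and (p >= lim + 6 -> 2*lim > 6)
The weakest precondition is (not (3*lim > 3*p + 9)) and (p >= lim + 6 -> 2*lim > 6).
Check whether (not (3*lim > 3*p + 9)) and (p >= lim + 6 -> 2*lim > 4) implies it.
Countermodel: at the initial state lim = 3, p = 9, the precondition holds but the weakest precondition fails.
Answer: invalid


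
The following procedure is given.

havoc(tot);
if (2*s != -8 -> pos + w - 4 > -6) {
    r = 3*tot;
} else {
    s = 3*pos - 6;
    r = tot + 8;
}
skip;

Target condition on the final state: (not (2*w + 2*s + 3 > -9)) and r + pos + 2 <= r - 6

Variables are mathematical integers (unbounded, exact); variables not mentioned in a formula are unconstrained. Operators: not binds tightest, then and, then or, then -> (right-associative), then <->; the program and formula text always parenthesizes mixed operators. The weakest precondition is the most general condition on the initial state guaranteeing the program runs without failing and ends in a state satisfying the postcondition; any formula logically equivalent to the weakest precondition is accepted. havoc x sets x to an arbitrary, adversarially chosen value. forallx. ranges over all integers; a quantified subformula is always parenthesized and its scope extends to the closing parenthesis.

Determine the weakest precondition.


Working backward. After the program, the postcondition (not (2*w + 2*s + 3 > -9)) and r + pos + 2 <= r - 6 must hold; in canonical form it is (not (2*s + 2*w > -12)) and pos <= -8.
Before skip: (not (2*s + 2*w > -12)) and pos <= -8
Then branch requires (not (2*s + 2*w > -12)) and pos <= -8; else branch requires (not (6*pos + 2*w > 0)) and pos <= -8.
Before the if: ((2*s != -8 -> pos + w > -2) -> ((not (2*s + 2*w > -12)) and pos <= -8)) and ((not (2*s != -8 -> pos + w > -2)) -> ((not (6*pos + 2*w > 0)) and pos <= -8))
Before havoc tot: ((2*s != -8 -> pos + w > -2) -> ((not (2*s + 2*w > -12)) and pos <= -8)) and ((not (2*s != -8 -> pos + w > -2)) -> ((not (6*pos + 2*w > 0)) and pos <= -8))
Answer: WP = ((2*s != -8 -> pos + w > -2) -> ((not (2*s + 2*w > -12)) and pos <= -8)) and ((not (2*s != -8 -> pos + w > -2)) -> ((not (6*pos + 2*w > 0)) and pos <= -8))


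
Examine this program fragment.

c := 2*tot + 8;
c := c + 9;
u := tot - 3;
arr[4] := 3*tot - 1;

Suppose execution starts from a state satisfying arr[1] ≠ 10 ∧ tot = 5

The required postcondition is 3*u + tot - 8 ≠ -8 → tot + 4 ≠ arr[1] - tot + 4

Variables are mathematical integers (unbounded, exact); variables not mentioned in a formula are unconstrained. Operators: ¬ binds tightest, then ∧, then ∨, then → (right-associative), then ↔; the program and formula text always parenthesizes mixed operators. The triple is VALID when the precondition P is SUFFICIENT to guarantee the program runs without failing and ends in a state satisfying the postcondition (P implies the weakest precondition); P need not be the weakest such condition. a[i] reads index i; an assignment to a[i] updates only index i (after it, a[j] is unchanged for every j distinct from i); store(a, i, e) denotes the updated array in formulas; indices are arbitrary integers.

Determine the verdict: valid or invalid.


Working backward. After the program, the postcondition 3*u + tot - 8 ≠ -8 → tot + 4 ≠ arr[1] - tot + 4 must hold; in canonical form it is tot + 3*u ≠ 0 → 2*tot ≠ arr[1].
Before arr[4] := 3*tot - 1: tot + 3*u ≠ 0 → 2*tot ≠ arr[1]
Before u := tot - 3: 4*tot ≠ 9 → 2*tot ≠ arr[1]
Before c := c + 9: 4*tot ≠ 9 → 2*tot ≠ arr[1]
Before c := 2*tot + 8: 4*tot ≠ 9 → 2*tot ≠ arr[1]
The weakest precondition is 4*tot ≠ 9 → 2*tot ≠ arr[1].
Check whether arr[1] ≠ 10 ∧ tot = 5 implies it.
Every state satisfying the precondition satisfies the weakest precondition: the implication holds.
Answer: valid


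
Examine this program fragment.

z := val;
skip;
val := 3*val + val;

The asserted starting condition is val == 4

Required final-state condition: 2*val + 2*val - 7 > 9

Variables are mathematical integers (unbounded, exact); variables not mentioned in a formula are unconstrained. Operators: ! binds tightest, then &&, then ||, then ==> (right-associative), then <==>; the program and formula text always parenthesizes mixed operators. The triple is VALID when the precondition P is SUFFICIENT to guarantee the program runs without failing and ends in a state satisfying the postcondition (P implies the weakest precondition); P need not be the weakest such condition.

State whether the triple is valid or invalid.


Working backward. After the program, the postcondition 2*val + 2*val - 7 > 9 must hold; in canonical form it is 4*val > 16.
Before val := 3*val + val: 16*val > 16
Before skip: 16*val > 16
Before z := val: 16*val > 16
The weakest precondition is 16*val > 16.
Check whether val == 4 implies it.
Every state satisfying the precondition satisfies the weakest precondition: the implication holds.
Answer: valid


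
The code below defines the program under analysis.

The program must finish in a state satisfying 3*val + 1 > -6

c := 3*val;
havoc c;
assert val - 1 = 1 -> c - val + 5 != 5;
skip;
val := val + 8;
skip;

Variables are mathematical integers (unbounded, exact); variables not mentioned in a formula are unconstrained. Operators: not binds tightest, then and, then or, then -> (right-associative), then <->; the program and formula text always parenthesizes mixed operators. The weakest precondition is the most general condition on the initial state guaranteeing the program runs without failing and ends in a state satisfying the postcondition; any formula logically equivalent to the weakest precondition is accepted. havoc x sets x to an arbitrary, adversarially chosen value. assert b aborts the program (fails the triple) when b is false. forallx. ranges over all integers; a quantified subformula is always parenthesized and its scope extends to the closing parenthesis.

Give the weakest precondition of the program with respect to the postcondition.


Working backward. After the program, the postcondition 3*val + 1 > -6 must hold; in canonical form it is 3*val > -7.
Before skip: 3*val > -7
Before val := val + 8: 3*val > -31
Before skip: 3*val > -31
Before assert val - 1 = 1 -> c - val + 5 != 5: (val = 2 -> c != val) and 3*val > -31
Before havoc c: forall c_1. ((val = 2 -> c_1 != val) and 3*val > -31)
Before c := 3*val: forall c_1. ((val = 2 -> c_1 != val) and 3*val > -31)
Answer: WP = forall c_1. ((val = 2 -> c_1 != val) and 3*val > -31)


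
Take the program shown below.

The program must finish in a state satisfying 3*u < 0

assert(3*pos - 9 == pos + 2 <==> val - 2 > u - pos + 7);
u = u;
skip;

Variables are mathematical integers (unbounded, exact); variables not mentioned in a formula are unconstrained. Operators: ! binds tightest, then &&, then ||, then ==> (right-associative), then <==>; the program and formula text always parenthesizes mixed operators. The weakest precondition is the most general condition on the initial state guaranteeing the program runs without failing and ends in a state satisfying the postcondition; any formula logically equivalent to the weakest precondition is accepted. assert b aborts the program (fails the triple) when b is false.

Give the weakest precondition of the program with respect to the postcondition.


Working backward. After the program, 3*u < 0 must hold.
Before skip: 3*u < 0
Before u := u: 3*u < 0
Before assert 3*pos - 9 == pos + 2 <==> val - 2 > u - pos + 7: (2*pos == 11 <==> pos + val > u + 9) && 3*u < 0
Answer: WP = (2*pos == 11 <==> pos + val > u + 9) && 3*u < 0


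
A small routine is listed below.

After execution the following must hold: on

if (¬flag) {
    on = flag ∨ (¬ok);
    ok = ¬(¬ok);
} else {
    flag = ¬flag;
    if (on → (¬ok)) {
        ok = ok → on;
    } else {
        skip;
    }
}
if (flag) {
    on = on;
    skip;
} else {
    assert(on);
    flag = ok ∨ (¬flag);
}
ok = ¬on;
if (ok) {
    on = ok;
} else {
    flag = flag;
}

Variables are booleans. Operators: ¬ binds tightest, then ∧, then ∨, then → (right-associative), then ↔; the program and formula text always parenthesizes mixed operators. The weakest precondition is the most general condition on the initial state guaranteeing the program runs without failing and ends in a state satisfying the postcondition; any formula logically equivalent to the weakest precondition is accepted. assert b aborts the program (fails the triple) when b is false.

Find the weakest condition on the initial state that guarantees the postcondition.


Working backward. After the program, on must hold.
Then branch requires ok; else branch requires on.
Before the if: (¬ok) → on
Before ok := ¬on: true
Then branch requires true; else branch requires on.
Before the if: (¬flag) → on
Then branch requires (¬flag) → (flag ∨ (¬ok)); else branch requires ((on → (¬ok)) → (flag → on)) ∧ ((¬(on → (¬ok))) → (flag → on)).
Before the if: ((¬flag) → ((¬flag) → (flag ∨ (¬ok)))) ∧ (flag → (((on → (¬ok)) → (flag → on)) ∧ ((¬(on → (¬ok))) → (flag → on))))
Answer: WP = ((¬flag) → ((¬flag) → (flag ∨ (¬ok)))) ∧ (flag → (((on → (¬ok)) → (flag → on)) ∧ ((¬(on → (¬ok))) → (flag → on))))


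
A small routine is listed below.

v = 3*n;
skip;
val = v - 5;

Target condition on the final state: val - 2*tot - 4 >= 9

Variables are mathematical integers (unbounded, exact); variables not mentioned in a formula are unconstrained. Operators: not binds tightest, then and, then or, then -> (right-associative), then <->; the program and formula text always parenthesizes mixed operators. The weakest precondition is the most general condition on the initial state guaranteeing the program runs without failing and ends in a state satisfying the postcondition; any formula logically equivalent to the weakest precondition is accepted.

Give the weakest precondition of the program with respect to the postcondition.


Working backward. After the program, the postcondition val - 2*tot - 4 >= 9 must hold; in canonical form it is val >= 2*tot + 13.
Before val := v - 5: v >= 2*tot + 18
Before skip: v >= 2*tot + 18
Before v := 3*n: 3*n >= 2*tot + 18
Answer: WP = 3*n >= 2*tot + 18


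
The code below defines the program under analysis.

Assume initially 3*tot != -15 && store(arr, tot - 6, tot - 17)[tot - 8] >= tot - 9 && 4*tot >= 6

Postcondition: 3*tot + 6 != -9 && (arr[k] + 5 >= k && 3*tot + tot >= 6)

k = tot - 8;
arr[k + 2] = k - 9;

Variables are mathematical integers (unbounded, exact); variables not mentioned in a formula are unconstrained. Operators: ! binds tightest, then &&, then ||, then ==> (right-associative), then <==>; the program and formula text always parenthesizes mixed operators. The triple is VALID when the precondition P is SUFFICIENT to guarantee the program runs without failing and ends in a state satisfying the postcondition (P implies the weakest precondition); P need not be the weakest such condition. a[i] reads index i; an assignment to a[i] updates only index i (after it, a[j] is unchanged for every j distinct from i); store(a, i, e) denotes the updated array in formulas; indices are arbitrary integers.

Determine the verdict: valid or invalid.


Working backward. After the program, the postcondition 3*tot + 6 != -9 && (arr[k] + 5 >= k && 3*tot + tot >= 6) must hold; in canonical form it is 3*tot != -15 && arr[k] >= k - 5 && 4*tot >= 6.
Before arr[k + 2] := k - 9: 3*tot != -15 && store(arr, k + 2, k - 9)[k] >= k - 5 && 4*tot >= 6
Before k := tot - 8: 3*tot != -15 && store(arr, tot - 6, tot - 17)[tot - 8] >= tot - 13 && 4*tot >= 6
The weakest precondition is 3*tot != -15 && store(arr, tot - 6, tot - 17)[tot - 8] >= tot - 13 && 4*tot >= 6.
Check whether 3*tot != -15 && store(arr, tot - 6, tot - 17)[tot - 8] >= tot - 9 && 4*tot >= 6 implies it.
Every state satisfying the precondition satisfies the weakest precondition: the implication holds.
Answer: valid


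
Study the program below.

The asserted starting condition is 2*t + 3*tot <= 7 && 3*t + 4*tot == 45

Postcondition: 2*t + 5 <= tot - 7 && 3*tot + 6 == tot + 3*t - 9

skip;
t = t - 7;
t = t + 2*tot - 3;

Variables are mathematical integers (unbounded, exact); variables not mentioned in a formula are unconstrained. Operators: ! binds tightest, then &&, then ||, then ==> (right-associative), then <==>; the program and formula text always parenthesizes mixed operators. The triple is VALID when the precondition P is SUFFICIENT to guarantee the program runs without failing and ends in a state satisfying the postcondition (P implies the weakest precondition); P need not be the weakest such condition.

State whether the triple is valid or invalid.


Working backward. After the program, the postcondition 2*t + 5 <= tot - 7 && 3*tot + 6 == tot + 3*t - 9 must hold; in canonical form it is 2*t <= tot - 12 && 2*tot == 3*t - 15.
Before t := t + 2*tot - 3: 2*t + 3*tot <= -6 && 3*t + 4*tot == 24
Before t := t - 7: 2*t + 3*tot <= 8 && 3*t + 4*tot == 45
Before skip: 2*t + 3*tot <= 8 && 3*t + 4*tot == 45
The weakest precondition is 2*t + 3*tot <= 8 && 3*t + 4*tot == 45.
Check whether 2*t + 3*tot <= 7 && 3*t + 4*tot == 45 implies it.
Every state satisfying the precondition satisfies the weakest precondition: the implication holds.
Answer: valid


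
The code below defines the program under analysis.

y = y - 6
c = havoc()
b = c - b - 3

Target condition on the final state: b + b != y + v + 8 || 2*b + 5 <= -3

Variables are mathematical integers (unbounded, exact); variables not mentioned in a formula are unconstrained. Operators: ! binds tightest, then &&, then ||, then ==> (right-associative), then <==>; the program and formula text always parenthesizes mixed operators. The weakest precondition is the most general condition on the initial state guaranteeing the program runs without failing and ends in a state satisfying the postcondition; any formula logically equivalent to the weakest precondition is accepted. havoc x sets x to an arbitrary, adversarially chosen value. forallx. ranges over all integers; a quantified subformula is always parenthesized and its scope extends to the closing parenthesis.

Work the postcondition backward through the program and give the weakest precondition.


Working backward. After the program, the postcondition b + b != y + v + 8 || 2*b + 5 <= -3 must hold; in canonical form it is 2*b != v + y + 8 || 2*b <= -8.
Before b := c - b - 3: 2*c != 2*b + v + y + 14 || 2*c <= 2*b - 2
Before havoc c: forall c_1. (2*c_1 != 2*b + v + y + 14 || 2*c_1 <= 2*b - 2)
Before y := y - 6: forall c_1. (2*c_1 != 2*b + v + y + 8 || 2*c_1 <= 2*b - 2)
Answer: WP = forall c_1. (2*c_1 != 2*b + v + y + 8 || 2*c_1 <= 2*b - 2)


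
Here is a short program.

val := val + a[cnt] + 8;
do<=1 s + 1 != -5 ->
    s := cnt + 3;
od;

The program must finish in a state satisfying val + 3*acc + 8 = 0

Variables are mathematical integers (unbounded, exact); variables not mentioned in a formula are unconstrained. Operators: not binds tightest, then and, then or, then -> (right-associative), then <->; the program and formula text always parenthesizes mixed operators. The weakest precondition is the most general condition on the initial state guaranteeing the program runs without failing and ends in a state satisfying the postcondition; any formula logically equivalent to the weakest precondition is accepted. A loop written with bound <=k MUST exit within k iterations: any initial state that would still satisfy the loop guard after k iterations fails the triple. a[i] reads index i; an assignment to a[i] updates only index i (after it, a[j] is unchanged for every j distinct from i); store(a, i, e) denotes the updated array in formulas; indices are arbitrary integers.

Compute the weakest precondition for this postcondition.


Working backward. After the program, the postcondition val + 3*acc + 8 = 0 must hold; in canonical form it is 3*acc + val = -8.
Before the loop (bound <=1), unroll the exhaustion recursion (WP_0 = exit-now case; WP_j = one more guarded iteration, up to j = 1):
  WP_0: (not (s != -6)) and 3*acc + val = -8
  WP_1: (s != -6 -> ((not (cnt != -9)) and 3*acc + val = -8)) and ((not (s != -6)) -> 3*acc + val = -8)
So before the loop: (s != -6 -> ((not (cnt != -9)) and 3*acc + val = -8)) and ((not (s != -6)) -> 3*acc + val = -8)
Before val := val + a[cnt] + 8: (s != -6 -> ((not (cnt != -9)) and a[cnt] + 3*acc + val = -16)) and ((not (s != -6)) -> a[cnt] + 3*acc + val = -16)
Answer: WP = (s != -6 -> ((not (cnt != -9)) and a[cnt] + 3*acc + val = -16)) and ((not (s != -6)) -> a[cnt] + 3*acc + val = -16)


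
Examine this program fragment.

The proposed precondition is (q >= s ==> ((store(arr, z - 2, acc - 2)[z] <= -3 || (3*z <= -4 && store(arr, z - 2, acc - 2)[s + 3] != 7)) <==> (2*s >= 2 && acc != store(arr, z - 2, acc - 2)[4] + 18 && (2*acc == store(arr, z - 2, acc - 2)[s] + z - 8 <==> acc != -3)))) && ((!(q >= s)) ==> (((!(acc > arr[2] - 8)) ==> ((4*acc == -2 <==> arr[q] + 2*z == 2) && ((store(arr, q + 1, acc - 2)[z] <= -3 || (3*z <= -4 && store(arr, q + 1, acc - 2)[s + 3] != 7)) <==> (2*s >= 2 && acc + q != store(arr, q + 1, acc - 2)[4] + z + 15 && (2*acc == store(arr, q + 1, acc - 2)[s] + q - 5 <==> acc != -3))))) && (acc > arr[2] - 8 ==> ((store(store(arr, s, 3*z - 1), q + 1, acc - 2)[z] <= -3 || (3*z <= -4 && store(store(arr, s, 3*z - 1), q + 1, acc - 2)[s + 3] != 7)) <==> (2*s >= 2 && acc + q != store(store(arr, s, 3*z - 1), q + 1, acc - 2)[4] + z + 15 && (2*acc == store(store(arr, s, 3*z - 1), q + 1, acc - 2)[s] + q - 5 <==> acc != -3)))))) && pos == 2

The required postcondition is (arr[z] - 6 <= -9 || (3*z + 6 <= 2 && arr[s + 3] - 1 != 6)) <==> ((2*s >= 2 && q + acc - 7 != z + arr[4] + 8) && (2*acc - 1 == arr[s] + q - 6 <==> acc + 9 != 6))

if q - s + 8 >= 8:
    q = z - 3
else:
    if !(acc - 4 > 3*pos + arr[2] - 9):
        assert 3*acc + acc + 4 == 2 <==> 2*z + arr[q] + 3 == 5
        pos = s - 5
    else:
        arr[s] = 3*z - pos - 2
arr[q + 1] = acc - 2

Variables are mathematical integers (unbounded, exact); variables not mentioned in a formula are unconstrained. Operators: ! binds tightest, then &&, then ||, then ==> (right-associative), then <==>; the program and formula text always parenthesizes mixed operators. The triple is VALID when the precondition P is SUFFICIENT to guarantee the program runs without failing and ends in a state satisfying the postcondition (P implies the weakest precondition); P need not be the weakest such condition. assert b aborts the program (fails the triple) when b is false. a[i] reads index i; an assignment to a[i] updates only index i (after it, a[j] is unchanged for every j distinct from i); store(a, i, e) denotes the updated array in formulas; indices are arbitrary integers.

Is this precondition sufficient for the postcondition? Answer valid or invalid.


Working backward. After the program, the postcondition (arr[z] - 6 <= -9 || (3*z + 6 <= 2 && arr[s + 3] - 1 != 6)) <==> ((2*s >= 2 && q + acc - 7 != z + arr[4] + 8) && (2*acc - 1 == arr[s] + q - 6 <==> acc + 9 != 6)) must hold; in canonical form it is (arr[z] <= -3 || (3*z <= -4 && arr[s + 3] != 7)) <==> (2*s >= 2 && acc + q != arr[4] + z + 15 && (2*acc == arr[s] + q - 5 <==> acc != -3)).
Before arr[q + 1] := acc - 2: (store(arr, q + 1, acc - 2)[z] <= -3 || (3*z <= -4 && store(arr, q + 1, acc - 2)[s + 3] != 7)) <==> (2*s >= 2 && acc + q != store(arr, q + 1, acc - 2)[4] + z + 15 && (2*acc == store(arr, q + 1, acc - 2)[s] + q - 5 <==> acc != -3))
Then branch requires (store(arr, z - 2, acc - 2)[z] <= -3 || (3*z <= -4 && store(arr, z - 2, acc - 2)[s + 3] != 7)) <==> (2*s >= 2 && acc != store(arr, z - 2, acc - 2)[4] + 18 && (2*acc == store(arr, z - 2, acc - 2)[s] + z - 8 <==> acc != -3)); else branch requires ((!(acc > arr[2] + 3*pos - 5)) ==> ((4*acc == -2 <==> arr[q] + 2*z == 2) && ((store(arr, q + 1, acc - 2)[z] <= -3 || (3*z <= -4 && store(arr, q + 1, acc - 2)[s + 3] != 7)) <==> (2*s >= 2 && acc + q != store(arr, q + 1, acc - 2)[4] + z + 15 && (2*acc == store(arr, q + 1, acc - 2)[s] + q - 5 <==> acc != -3))))) && (acc > arr[2] + 3*pos - 5 ==> ((store(store(arr, s, -pos + 3*z - 2), q + 1, acc - 2)[z] <= -3 || (3*z <= -4 && store(store(arr, s, -pos + 3*z - 2), q + 1, acc - 2)[s + 3] != 7)) <==> (2*s >= 2 && acc + q != store(store(arr, s, -pos + 3*z - 2), q + 1, acc - 2)[4] + z + 15 && (2*acc == store(store(arr, s, -pos + 3*z - 2), q + 1, acc - 2)[s] + q - 5 <==> acc != -3)))).
Before the if: (q >= s ==> ((store(arr, z - 2, acc - 2)[z] <= -3 || (3*z <= -4 && store(arr, z - 2, acc - 2)[s + 3] != 7)) <==> (2*s >= 2 && acc != store(arr, z - 2, acc - 2)[4] + 18 && (2*acc == store(arr, z - 2, acc - 2)[s] + z - 8 <==> acc != -3)))) && ((!(q >= s)) ==> (((!(acc > arr[2] + 3*pos - 5)) ==> ((4*acc == -2 <==> arr[q] + 2*z == 2) && ((store(arr, q + 1, acc - 2)[z] <= -3 || (3*z <= -4 && store(arr, q + 1, acc - 2)[s + 3] != 7)) <==> (2*s >= 2 && acc + q != store(arr, q + 1, acc - 2)[4] + z + 15 && (2*acc == store(arr, q + 1, acc - 2)[s] + q - 5 <==> acc != -3))))) && (acc > arr[2] + 3*pos - 5 ==> ((store(store(arr, s, -pos + 3*z - 2), q + 1, acc - 2)[z] <= -3 || (3*z <= -4 && store(store(arr, s, -pos + 3*z - 2), q + 1, acc - 2)[s + 3] != 7)) <==> (2*s >= 2 && acc + q != store(store(arr, s, -pos + 3*z - 2), q + 1, acc - 2)[4] + z + 15 && (2*acc == store(store(arr, s, -pos + 3*z - 2), q + 1, acc - 2)[s] + q - 5 <==> acc != -3))))))
The weakest precondition is (q >= s ==> ((store(arr, z - 2, acc - 2)[z] <= -3 || (3*z <= -4 && store(arr, z - 2, acc - 2)[s + 3] != 7)) <==> (2*s >= 2 && acc != store(arr, z - 2, acc - 2)[4] + 18 && (2*acc == store(arr, z - 2, acc - 2)[s] + z - 8 <==> acc != -3)))) && ((!(q >= s)) ==> (((!(acc > arr[2] + 3*pos - 5)) ==> ((4*acc == -2 <==> arr[q] + 2*z == 2) && ((store(arr, q + 1, acc - 2)[z] <= -3 || (3*z <= -4 && store(arr, q + 1, acc - 2)[s + 3] != 7)) <==> (2*s >= 2 && acc + q != store(arr, q + 1, acc - 2)[4] + z + 15 && (2*acc == store(arr, q + 1, acc - 2)[s] + q - 5 <==> acc != -3))))) && (acc > arr[2] + 3*pos - 5 ==> ((store(store(arr, s, -pos + 3*z - 2), q + 1, acc - 2)[z] <= -3 || (3*z <= -4 && store(store(arr, s, -pos + 3*z - 2), q + 1, acc - 2)[s + 3] != 7)) <==> (2*s >= 2 && acc + q != store(store(arr, s, -pos + 3*z - 2), q + 1, acc - 2)[4] + z + 15 && (2*acc == store(store(arr, s, -pos + 3*z - 2), q + 1, acc - 2)[s] + q - 5 <==> acc != -3)))))).
Check whether (q >= s ==> ((store(arr, z - 2, acc - 2)[z] <= -3 || (3*z <= -4 && store(arr, z - 2, acc - 2)[s + 3] != 7)) <==> (2*s >= 2 && acc != store(arr, z - 2, acc - 2)[4] + 18 && (2*acc == store(arr, z - 2, acc - 2)[s] + z - 8 <==> acc != -3)))) && ((!(q >= s)) ==> (((!(acc > arr[2] - 8)) ==> ((4*acc == -2 <==> arr[q] + 2*z == 2) && ((store(arr, q + 1, acc - 2)[z] <= -3 || (3*z <= -4 && store(arr, q + 1, acc - 2)[s + 3] != 7)) <==> (2*s >= 2 && acc + q != store(arr, q + 1, acc - 2)[4] + z + 15 && (2*acc == store(arr, q + 1, acc - 2)[s] + q - 5 <==> acc != -3))))) && (acc > arr[2] - 8 ==> ((store(store(arr, s, 3*z - 1), q + 1, acc - 2)[z] <= -3 || (3*z <= -4 && store(store(arr, s, 3*z - 1), q + 1, acc - 2)[s + 3] != 7)) <==> (2*s >= 2 && acc + q != store(store(arr, s, 3*z - 1), q + 1, acc - 2)[4] + z + 15 && (2*acc == store(store(arr, s, 3*z - 1), q + 1, acc - 2)[s] + q - 5 <==> acc != -3)))))) && pos == 2 implies it.
Countermodel: at the initial state acc = -3, arr = {[-3] = 6, [-1] = 4, [0] = 6, [2] = 0, [3] = 6, [4] = 6, elsewhere 6}, pos = 2, q = -1, s = 0, z = -1, the precondition holds but the weakest precondition fails.
Answer: invalid


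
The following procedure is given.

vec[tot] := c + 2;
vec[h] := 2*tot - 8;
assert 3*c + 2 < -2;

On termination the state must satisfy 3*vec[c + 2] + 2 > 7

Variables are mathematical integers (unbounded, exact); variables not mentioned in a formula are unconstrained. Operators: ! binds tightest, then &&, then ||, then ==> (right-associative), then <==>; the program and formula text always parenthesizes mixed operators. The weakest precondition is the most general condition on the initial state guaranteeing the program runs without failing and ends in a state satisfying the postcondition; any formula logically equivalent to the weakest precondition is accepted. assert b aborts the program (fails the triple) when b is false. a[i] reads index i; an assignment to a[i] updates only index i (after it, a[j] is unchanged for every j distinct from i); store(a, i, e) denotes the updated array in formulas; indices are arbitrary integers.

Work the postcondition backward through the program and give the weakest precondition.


Working backward. After the program, the postcondition 3*vec[c + 2] + 2 > 7 must hold; in canonical form it is 3*vec[c + 2] > 5.
Before assert 3*c + 2 < -2: 3*c < -4 && 3*vec[c + 2] > 5
Before vec[h] := 2*tot - 8: 3*c < -4 && 3*store(vec, h, 2*tot - 8)[c + 2] > 5
Before vec[tot] := c + 2: 3*c < -4 && 3*store(store(vec, tot, c + 2), h, 2*tot - 8)[c + 2] > 5
Answer: WP = 3*c < -4 && 3*store(store(vec, tot, c + 2), h, 2*tot - 8)[c + 2] > 5


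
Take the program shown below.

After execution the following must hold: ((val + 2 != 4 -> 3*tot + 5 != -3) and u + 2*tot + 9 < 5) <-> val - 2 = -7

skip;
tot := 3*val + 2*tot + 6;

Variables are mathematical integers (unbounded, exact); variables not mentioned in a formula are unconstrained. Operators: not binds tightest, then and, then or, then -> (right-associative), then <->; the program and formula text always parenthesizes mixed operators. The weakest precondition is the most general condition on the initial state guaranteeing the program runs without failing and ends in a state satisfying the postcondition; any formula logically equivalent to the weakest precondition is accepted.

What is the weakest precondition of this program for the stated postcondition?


Working backward. After the program, the postcondition ((val + 2 != 4 -> 3*tot + 5 != -3) and u + 2*tot + 9 < 5) <-> val - 2 = -7 must hold; in canonical form it is ((val != 2 -> 3*tot != -8) and 2*tot + u < -4) <-> val = -5.
Before tot := 3*val + 2*tot + 6: ((val != 2 -> 6*tot + 9*val != -26) and 4*tot + u + 6*val < -16) <-> val = -5
Before skip: ((val != 2 -> 6*tot + 9*val != -26) and 4*tot + u + 6*val < -16) <-> val = -5
Answer: WP = ((val != 2 -> 6*tot + 9*val != -26) and 4*tot + u + 6*val < -16) <-> val = -5


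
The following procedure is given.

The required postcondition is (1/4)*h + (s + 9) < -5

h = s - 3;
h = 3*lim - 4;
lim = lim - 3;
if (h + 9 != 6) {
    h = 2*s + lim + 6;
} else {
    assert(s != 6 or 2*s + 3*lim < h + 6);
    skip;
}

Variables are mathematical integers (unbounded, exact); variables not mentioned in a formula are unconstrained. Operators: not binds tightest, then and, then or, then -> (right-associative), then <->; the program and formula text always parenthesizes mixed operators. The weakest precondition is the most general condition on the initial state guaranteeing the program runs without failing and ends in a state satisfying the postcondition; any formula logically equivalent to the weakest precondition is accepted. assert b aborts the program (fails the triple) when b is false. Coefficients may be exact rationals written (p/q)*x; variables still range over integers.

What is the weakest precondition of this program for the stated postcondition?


Working backward. After the program, the postcondition (1/4)*h + (s + 9) < -5 must hold; in canonical form it is (1/4)*h + s < -14.
Then branch requires (1/4)*lim + (3/2)*s < -31/2; else branch requires (s != 6 or 3*lim + 2*s < h + 6) and (1/4)*h + s < -14.
Before the if: (h != -3 -> (1/4)*lim + (3/2)*s < -31/2) and ((not (h != -3)) -> ((s != 6 or 3*lim + 2*s < h + 6) and (1/4)*h + s < -14))
Before lim := lim - 3: (h != -3 -> (1/4)*lim + (3/2)*s < -59/4) and ((not (h != -3)) -> ((s != 6 or 3*lim + 2*s < h + 15) and (1/4)*h + s < -14))
Before h := 3*lim - 4: (3*lim != 1 -> (1/4)*lim + (3/2)*s < -59/4) and ((not (3*lim != 1)) -> ((s != 6 or 2*s < 11) and (3/4)*lim + s < -13))
Before h := s - 3: (3*lim != 1 -> (1/4)*lim + (3/2)*s < -59/4) and ((not (3*lim != 1)) -> ((s != 6 or 2*s < 11) and (3/4)*lim + s < -13))
Answer: WP = (3*lim != 1 -> (1/4)*lim + (3/2)*s < -59/4) and ((not (3*lim != 1)) -> ((s != 6 or 2*s < 11) and (3/4)*lim + s < -13))


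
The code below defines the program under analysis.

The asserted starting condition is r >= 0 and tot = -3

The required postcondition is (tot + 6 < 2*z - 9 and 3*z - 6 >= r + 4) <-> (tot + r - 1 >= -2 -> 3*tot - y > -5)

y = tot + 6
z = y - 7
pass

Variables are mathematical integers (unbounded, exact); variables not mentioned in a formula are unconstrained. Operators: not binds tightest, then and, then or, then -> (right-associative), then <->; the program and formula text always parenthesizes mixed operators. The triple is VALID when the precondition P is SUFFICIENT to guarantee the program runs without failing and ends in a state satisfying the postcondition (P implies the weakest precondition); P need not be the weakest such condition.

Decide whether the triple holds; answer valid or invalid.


Working backward. After the program, the postcondition (tot + 6 < 2*z - 9 and 3*z - 6 >= r + 4) <-> (tot + r - 1 >= -2 -> 3*tot - y > -5) must hold; in canonical form it is (tot < 2*z - 15 and 3*z >= r + 10) <-> (r + tot >= -1 -> 3*tot > y - 5).
Before skip: (tot < 2*z - 15 and 3*z >= r + 10) <-> (r + tot >= -1 -> 3*tot > y - 5)
Before z := y - 7: (tot < 2*y - 29 and 3*y >= r + 31) <-> (r + tot >= -1 -> 3*tot > y - 5)
Before y := tot + 6: (tot > 17 and 3*tot >= r + 13) <-> (r + tot >= -1 -> 2*tot > 1)
The weakest precondition is (tot > 17 and 3*tot >= r + 13) <-> (r + tot >= -1 -> 2*tot > 1).
Check whether r >= 0 and tot = -3 implies it.
Countermodel: at the initial state r = 0, tot = -3, the precondition holds but the weakest precondition fails.
Answer: invalid


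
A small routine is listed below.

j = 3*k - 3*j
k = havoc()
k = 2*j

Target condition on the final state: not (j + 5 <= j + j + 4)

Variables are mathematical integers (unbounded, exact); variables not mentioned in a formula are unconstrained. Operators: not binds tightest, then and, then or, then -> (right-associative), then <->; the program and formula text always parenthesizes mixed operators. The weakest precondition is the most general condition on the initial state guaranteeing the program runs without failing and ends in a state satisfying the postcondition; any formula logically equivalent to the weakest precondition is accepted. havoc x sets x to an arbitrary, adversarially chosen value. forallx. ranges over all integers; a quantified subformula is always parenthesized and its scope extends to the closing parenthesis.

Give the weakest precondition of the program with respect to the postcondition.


Working backward. After the program, the postcondition not (j + 5 <= j + j + 4) must hold; in canonical form it is not (j >= 1).
Before k := 2*j: not (j >= 1)
Before havoc k: not (j >= 1)
Before j := 3*k - 3*j: not (3*k >= 3*j + 1)
Answer: WP = not (3*k >= 3*j + 1)


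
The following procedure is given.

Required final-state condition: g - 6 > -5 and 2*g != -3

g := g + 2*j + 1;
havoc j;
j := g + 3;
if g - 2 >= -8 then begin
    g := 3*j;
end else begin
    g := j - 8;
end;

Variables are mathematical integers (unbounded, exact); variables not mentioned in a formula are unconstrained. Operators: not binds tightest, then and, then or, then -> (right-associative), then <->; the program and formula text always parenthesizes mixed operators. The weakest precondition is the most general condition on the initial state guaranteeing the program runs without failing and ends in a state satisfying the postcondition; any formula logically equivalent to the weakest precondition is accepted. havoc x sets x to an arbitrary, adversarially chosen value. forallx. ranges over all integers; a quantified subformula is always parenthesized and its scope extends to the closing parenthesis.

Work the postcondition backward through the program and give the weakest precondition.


Working backward. After the program, the postcondition g - 6 > -5 and 2*g != -3 must hold; in canonical form it is g > 1 and 2*g != -3.
Then branch requires 3*j > 1 and 6*j != -3; else branch requires j > 9 and 2*j != 13.
Before the if: (g >= -6 -> (3*j > 1 and 6*j != -3)) and ((not (g >= -6)) -> (j > 9 and 2*j != 13))
Before j := g + 3: (g >= -6 -> (3*g > -8 and 6*g != -21)) and ((not (g >= -6)) -> (g > 6 and 2*g != 7))
Before havoc j: (g >= -6 -> (3*g > -8 and 6*g != -21)) and ((not (g >= -6)) -> (g > 6 and 2*g != 7))
Before g := g + 2*j + 1: (g + 2*j >= -7 -> (3*g + 6*j > -11 and 6*g + 12*j != -27)) and ((not (g + 2*j >= -7)) -> (g + 2*j > 5 and 2*g + 4*j != 5))
Answer: WP = (g + 2*j >= -7 -> (3*g + 6*j > -11 and 6*g + 12*j != -27)) and ((not (g + 2*j >= -7)) -> (g + 2*j > 5 and 2*g + 4*j != 5))


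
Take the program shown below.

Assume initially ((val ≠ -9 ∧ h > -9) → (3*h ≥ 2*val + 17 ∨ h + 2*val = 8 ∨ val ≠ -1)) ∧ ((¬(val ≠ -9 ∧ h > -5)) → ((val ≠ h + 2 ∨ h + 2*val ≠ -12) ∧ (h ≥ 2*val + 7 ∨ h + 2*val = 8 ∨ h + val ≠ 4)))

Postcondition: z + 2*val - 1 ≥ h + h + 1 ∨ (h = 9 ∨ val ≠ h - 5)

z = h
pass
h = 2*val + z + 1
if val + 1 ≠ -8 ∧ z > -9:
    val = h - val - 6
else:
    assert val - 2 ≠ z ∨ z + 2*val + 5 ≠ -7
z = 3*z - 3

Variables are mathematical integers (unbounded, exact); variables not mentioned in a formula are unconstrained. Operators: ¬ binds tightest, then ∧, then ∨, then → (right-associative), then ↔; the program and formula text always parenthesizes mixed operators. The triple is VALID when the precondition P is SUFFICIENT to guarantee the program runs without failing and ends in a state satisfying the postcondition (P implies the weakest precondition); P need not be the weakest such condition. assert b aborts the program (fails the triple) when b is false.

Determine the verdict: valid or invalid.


Working backward. After the program, the postcondition z + 2*val - 1 ≥ h + h + 1 ∨ (h = 9 ∨ val ≠ h - 5) must hold; in canonical form it is 2*val + z ≥ 2*h + 2 ∨ h = 9 ∨ val ≠ h - 5.
Before z := 3*z - 3: 2*val + 3*z ≥ 2*h + 5 ∨ h = 9 ∨ val ≠ h - 5
Then branch requires 3*z ≥ 2*val + 17 ∨ h = 9 ∨ val ≠ -1; else branch requires (val ≠ z + 2 ∨ 2*val + z ≠ -12) ∧ (2*val + 3*z ≥ 2*h + 5 ∨ h = 9 ∨ val ≠ h - 5).
Before the if: ((val ≠ -9 ∧ z > -9) → (3*z ≥ 2*val + 17 ∨ h = 9 ∨ val ≠ -1)) ∧ ((¬(val ≠ -9 ∧ z > -9)) → ((val ≠ z + 2 ∨ 2*val + z ≠ -12) ∧ (2*val + 3*z ≥ 2*h + 5 ∨ h = 9 ∨ val ≠ h - 5)))
Before h := 2*val + z + 1: ((val ≠ -9 ∧ z > -9) → (3*z ≥ 2*val + 17 ∨ 2*val + z = 8 ∨ val ≠ -1)) ∧ ((¬(val ≠ -9 ∧ z > -9)) → ((val ≠ z + 2 ∨ 2*val + z ≠ -12) ∧ (z ≥ 2*val + 7 ∨ 2*val + z = 8 ∨ val + z ≠ 4)))
Before skip: ((val ≠ -9 ∧ z > -9) → (3*z ≥ 2*val + 17 ∨ 2*val + z = 8 ∨ val ≠ -1)) ∧ ((¬(val ≠ -9 ∧ z > -9)) → ((val ≠ z + 2 ∨ 2*val + z ≠ -12) ∧ (z ≥ 2*val + 7 ∨ 2*val + z = 8 ∨ val + z ≠ 4)))
Before z := h: ((val ≠ -9 ∧ h > -9) → (3*h ≥ 2*val + 17 ∨ h + 2*val = 8 ∨ val ≠ -1)) ∧ ((¬(val ≠ -9 ∧ h > -9)) → ((val ≠ h + 2 ∨ h + 2*val ≠ -12) ∧ (h ≥ 2*val + 7 ∨ h + 2*val = 8 ∨ h + val ≠ 4)))
The weakest precondition is ((val ≠ -9 ∧ h > -9) → (3*h ≥ 2*val + 17 ∨ h + 2*val = 8 ∨ val ≠ -1)) ∧ ((¬(val ≠ -9 ∧ h > -9)) → ((val ≠ h + 2 ∨ h + 2*val ≠ -12) ∧ (h ≥ 2*val + 7 ∨ h + 2*val = 8 ∨ h + val ≠ 4))).
Check whether ((val ≠ -9 ∧ h > -9) → (3*h ≥ 2*val + 17 ∨ h + 2*val = 8 ∨ val ≠ -1)) ∧ ((¬(val ≠ -9 ∧ h > -5)) → ((val ≠ h + 2 ∨ h + 2*val ≠ -12) ∧ (h ≥ 2*val + 7 ∨ h + 2*val = 8 ∨ h + val ≠ 4))) implies it.
Every state satisfying the precondition satisfies the weakest precondition: the implication holds.
Answer: valid
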